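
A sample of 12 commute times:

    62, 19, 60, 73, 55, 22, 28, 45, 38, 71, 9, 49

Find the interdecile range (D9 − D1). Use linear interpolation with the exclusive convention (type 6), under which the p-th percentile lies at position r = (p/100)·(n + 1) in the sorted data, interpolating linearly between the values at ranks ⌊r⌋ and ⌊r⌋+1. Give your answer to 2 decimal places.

60.40

Sorted: 9, 19, 22, 28, 38, 45, 49, 55, 60, 62, 71, 73.
n = 12.
P10: r = 1.3; ranks 1–2 are 9, 19; interpolating gives 12.
P90: r = 11.7; ranks 11–12 are 71, 73; interpolating gives 72.4.
Difference: 72.4 − 12 = 60.4.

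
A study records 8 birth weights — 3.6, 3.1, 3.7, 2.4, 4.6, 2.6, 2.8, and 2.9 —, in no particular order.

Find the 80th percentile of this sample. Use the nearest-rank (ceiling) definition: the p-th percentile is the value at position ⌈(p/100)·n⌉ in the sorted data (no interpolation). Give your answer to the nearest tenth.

3.7

Sorted: 2.4, 2.6, 2.8, 2.9, 3.1, 3.6, 3.7, 4.6.
n = 8.
Position = ⌈80/100 · 8⌉ = ⌈6.4⌉ = 7.
The value at rank 7 is 3.7.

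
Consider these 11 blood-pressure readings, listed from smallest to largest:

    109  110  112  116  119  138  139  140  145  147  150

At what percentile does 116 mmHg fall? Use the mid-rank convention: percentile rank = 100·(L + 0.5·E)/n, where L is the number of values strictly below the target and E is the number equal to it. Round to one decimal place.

Count below 116: L = 3; count equal: E = 1; n = 11.
Percentile rank = 100·(3 + 0.5·1)/11 = 100·3.5/11 = 31.82.

31.8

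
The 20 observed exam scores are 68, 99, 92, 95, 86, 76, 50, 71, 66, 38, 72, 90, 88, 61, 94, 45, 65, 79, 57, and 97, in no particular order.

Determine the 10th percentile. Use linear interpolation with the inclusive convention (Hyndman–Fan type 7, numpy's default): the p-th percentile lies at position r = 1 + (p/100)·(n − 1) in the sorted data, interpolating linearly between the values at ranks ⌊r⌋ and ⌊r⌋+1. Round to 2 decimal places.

49.50

Sorted: 38, 45, 50, 57, 61, 65, 66, 68, 71, 72, 76, 79, 86, 88, 90, 92, 94, 95, 97, 99.
n = 20.
r = 1 + (10/100)·(20 − 1) = 1 + 1.9 = 2.9.
Rank 2 is 45 and rank 3 is 50.
Interpolate: 45 + 0.9·(50 − 45) = 45 + 0.9·5 = 49.5.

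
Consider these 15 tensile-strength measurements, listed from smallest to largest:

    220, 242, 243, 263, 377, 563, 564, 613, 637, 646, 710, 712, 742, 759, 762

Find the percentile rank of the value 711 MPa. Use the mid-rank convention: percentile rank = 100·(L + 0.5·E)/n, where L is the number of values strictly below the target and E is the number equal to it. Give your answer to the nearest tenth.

Count below 711: L = 11; count equal: E = 0; n = 15.
Percentile rank = 100·(11 + 0.5·0)/15 = 100·11/15 = 73.33.

73.3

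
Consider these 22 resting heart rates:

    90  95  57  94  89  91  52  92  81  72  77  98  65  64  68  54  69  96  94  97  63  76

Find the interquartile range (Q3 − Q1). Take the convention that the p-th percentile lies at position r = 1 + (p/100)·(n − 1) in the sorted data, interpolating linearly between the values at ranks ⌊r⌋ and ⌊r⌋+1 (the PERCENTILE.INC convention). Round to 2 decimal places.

Sorted: 52, 54, 57, 63, 64, 65, 68, 69, 72, 76, 77, 81, 89, 90, 91, 92, 94, 94, 95, 96, 97, 98.
n = 22.
P25: r = 6.25; ranks 6–7 are 65, 68; interpolating gives 65.75.
P75: r = 16.75; ranks 16–17 are 92, 94; interpolating gives 93.5.
Difference: 93.5 − 65.75 = 27.75.

27.75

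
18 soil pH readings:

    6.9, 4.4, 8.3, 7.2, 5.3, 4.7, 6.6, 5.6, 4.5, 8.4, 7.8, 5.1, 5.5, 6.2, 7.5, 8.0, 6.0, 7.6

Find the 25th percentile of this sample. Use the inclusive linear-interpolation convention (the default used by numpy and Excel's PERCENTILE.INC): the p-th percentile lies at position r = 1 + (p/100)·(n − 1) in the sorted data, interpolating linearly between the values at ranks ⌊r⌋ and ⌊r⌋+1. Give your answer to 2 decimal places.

5.35

Sorted: 4.4, 4.5, 4.7, 5.1, 5.3, 5.5, 5.6, 6.0, 6.2, 6.6, 6.9, 7.2, 7.5, 7.6, 7.8, 8.0, 8.3, 8.4.
n = 18.
r = 1 + (25/100)·(18 − 1) = 1 + 4.25 = 5.25.
Rank 5 is 5.3 and rank 6 is 5.5.
Interpolate: 5.3 + 0.25·(5.5 − 5.3) = 5.3 + 0.25·0.2 = 5.35.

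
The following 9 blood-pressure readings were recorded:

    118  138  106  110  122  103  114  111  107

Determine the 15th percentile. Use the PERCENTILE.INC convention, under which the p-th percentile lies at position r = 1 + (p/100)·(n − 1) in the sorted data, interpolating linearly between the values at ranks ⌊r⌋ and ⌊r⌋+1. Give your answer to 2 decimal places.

106.20

Sorted: 103, 106, 107, 110, 111, 114, 118, 122, 138.
n = 9.
r = 1 + (15/100)·(9 − 1) = 1 + 1.2 = 2.2.
Rank 2 is 106 and rank 3 is 107.
Interpolate: 106 + 0.2·(107 − 106) = 106 + 0.2·1 = 106.2.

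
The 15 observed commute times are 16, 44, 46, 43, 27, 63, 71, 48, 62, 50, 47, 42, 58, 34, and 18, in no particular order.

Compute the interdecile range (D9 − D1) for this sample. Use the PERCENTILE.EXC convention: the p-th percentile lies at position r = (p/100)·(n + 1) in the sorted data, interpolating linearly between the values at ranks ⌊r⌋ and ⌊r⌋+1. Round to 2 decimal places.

49.00

Sorted: 16, 18, 27, 34, 42, 43, 44, 46, 47, 48, 50, 58, 62, 63, 71.
n = 15.
P10: r = 1.6; ranks 1–2 are 16, 18; interpolating gives 17.2.
P90: r = 14.4; ranks 14–15 are 63, 71; interpolating gives 66.2.
Difference: 66.2 − 17.2 = 49.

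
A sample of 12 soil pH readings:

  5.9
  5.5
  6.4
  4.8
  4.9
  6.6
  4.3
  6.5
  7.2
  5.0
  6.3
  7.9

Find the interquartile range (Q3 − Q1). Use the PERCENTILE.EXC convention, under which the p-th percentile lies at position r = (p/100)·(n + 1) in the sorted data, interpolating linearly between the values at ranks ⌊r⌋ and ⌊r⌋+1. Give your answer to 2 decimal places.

Sorted: 4.3, 4.8, 4.9, 5.0, 5.5, 5.9, 6.3, 6.4, 6.5, 6.6, 7.2, 7.9.
n = 12.
P25: r = 3.25; ranks 3–4 are 4.9, 5.0; interpolating gives 4.925.
P75: r = 9.75; ranks 9–10 are 6.5, 6.6; interpolating gives 6.575.
Difference: 6.575 − 4.925 = 1.65.

1.65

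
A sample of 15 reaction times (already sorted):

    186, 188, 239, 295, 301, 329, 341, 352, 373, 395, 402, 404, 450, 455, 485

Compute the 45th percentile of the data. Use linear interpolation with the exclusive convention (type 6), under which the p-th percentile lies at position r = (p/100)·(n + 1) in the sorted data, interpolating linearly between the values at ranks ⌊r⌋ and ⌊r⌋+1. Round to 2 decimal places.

343.20

n = 15.
r = (45/100)·(15 + 1) = 7.2.
Rank 7 is 341 and rank 8 is 352.
Interpolate: 341 + 0.2·(352 − 341) = 341 + 0.2·11 = 343.2.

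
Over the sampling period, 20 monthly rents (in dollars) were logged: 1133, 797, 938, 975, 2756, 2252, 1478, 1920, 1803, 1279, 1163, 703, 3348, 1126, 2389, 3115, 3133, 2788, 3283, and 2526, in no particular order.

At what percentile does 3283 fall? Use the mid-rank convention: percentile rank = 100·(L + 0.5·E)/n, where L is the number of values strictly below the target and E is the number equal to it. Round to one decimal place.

92.5

Sorted: 703, 797, 938, 975, 1126, 1133, 1163, 1279, 1478, 1803, 1920, 2252, 2389, 2526, 2756, 2788, 3115, 3133, 3283, 3348.
Count below 3283: L = 18; count equal: E = 1; n = 20.
Percentile rank = 100·(18 + 0.5·1)/20 = 100·18.5/20 = 92.5.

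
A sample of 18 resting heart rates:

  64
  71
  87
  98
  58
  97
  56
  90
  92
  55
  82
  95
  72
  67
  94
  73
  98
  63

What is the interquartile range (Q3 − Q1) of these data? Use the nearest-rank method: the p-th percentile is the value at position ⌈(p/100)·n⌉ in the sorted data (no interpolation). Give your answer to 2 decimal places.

Sorted: 55, 56, 58, 63, 64, 67, 71, 72, 73, 82, 87, 90, 92, 94, 95, 97, 98, 98.
n = 18.
P25: rank ⌈25/100·18⌉ = 5 → 64.
P75: rank ⌈75/100·18⌉ = 14 → 94.
Difference: 94 − 64 = 30.

30.00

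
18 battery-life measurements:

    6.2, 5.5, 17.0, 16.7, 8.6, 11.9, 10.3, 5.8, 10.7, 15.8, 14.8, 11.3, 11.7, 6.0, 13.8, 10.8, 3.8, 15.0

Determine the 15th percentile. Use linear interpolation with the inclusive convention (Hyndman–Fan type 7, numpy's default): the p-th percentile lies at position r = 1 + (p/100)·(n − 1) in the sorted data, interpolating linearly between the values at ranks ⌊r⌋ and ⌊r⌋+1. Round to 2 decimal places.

Sorted: 3.8, 5.5, 5.8, 6.0, 6.2, 8.6, 10.3, 10.7, 10.8, 11.3, 11.7, 11.9, 13.8, 14.8, 15.0, 15.8, 16.7, 17.0.
n = 18.
r = 1 + (15/100)·(18 − 1) = 1 + 2.55 = 3.55.
Rank 3 is 5.8 and rank 4 is 6.0.
Interpolate: 5.8 + 0.55·(6.0 − 5.8) = 5.8 + 0.55·0.2 = 5.91.

5.91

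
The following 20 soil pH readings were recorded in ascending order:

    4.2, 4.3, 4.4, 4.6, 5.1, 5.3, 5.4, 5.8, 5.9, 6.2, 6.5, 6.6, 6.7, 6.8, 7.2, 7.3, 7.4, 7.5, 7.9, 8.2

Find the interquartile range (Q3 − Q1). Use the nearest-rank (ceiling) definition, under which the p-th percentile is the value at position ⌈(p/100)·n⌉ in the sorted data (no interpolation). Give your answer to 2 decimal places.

n = 20.
P25: rank ⌈25/100·20⌉ = 5 → 5.1.
P75: rank ⌈75/100·20⌉ = 15 → 7.2.
Difference: 7.2 − 5.1 = 2.1.

2.10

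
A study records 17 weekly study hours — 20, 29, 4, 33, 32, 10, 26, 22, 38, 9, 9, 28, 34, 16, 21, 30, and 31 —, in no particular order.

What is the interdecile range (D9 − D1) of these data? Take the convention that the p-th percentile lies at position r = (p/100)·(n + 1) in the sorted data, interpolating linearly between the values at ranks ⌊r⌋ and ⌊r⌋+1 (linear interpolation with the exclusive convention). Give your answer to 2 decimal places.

26.80

Sorted: 4, 9, 9, 10, 16, 20, 21, 22, 26, 28, 29, 30, 31, 32, 33, 34, 38.
n = 17.
P10: r = 1.8; ranks 1–2 are 4, 9; interpolating gives 8.
P90: r = 16.2; ranks 16–17 are 34, 38; interpolating gives 34.8.
Difference: 34.8 − 8 = 26.8.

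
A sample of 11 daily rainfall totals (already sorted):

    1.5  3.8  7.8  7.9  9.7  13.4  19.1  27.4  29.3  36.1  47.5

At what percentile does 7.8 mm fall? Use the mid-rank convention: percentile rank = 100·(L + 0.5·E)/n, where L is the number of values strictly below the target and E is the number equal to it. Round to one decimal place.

Count below 7.8: L = 2; count equal: E = 1; n = 11.
Percentile rank = 100·(2 + 0.5·1)/11 = 100·2.5/11 = 22.73.

22.7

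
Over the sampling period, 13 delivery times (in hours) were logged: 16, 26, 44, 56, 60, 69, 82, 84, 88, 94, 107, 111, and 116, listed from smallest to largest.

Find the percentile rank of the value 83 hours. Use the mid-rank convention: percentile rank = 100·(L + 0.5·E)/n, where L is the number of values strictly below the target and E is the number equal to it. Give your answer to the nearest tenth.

Count below 83: L = 7; count equal: E = 0; n = 13.
Percentile rank = 100·(7 + 0.5·0)/13 = 100·7/13 = 53.85.

53.8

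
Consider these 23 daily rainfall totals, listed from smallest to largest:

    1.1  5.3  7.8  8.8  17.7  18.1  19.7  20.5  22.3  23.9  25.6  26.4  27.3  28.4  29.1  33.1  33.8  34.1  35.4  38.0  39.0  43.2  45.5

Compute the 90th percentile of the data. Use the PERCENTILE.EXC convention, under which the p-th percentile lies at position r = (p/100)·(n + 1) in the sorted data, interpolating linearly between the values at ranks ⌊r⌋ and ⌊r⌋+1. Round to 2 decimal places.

41.52

n = 23.
r = (90/100)·(23 + 1) = 21.6.
Rank 21 is 39.0 and rank 22 is 43.2.
Interpolate: 39.0 + 0.6·(43.2 − 39.0) = 39.0 + 0.6·4.2 = 41.52.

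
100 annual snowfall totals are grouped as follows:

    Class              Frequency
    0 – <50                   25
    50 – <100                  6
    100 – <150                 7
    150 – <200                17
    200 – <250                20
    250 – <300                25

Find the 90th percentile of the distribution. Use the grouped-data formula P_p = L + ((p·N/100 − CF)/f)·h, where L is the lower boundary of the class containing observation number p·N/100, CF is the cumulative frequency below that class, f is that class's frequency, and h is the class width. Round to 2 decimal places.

280.00

N = 100; target position k = 90/100 · 100 = 90.
Cumulative frequencies: 25, 31, 38, 55, 75, 100.
Observation 90 falls in the class 250 – <300.
L = 250, CF = 75, f = 25, h = 50.
P90 = 250 + ((90 − 75)/25)·50 = 250 + 30 = 280.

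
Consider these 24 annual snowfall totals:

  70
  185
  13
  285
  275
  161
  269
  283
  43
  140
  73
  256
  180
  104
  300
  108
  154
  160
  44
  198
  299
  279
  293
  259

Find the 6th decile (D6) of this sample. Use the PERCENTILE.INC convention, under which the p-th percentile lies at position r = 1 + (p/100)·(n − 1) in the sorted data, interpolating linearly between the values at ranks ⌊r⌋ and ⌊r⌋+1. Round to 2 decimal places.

Sorted: 13, 43, 44, 70, 73, 104, 108, 140, 154, 160, 161, 180, 185, 198, 256, 259, 269, 275, 279, 283, 285, 293, 299, 300.
n = 24.
r = 1 + (60/100)·(24 − 1) = 1 + 13.8 = 14.8.
Rank 14 is 198 and rank 15 is 256.
Interpolate: 198 + 0.8·(256 − 198) = 198 + 0.8·58 = 244.4.

244.40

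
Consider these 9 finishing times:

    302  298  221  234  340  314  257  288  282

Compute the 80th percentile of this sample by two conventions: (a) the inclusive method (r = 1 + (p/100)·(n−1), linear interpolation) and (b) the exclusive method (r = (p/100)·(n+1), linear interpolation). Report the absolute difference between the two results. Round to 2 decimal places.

7.20

Sorted: 221, 234, 257, 282, 288, 298, 302, 314, 340.
n = 9.
(a) r = 7.4; between ranks 7 (302) and 8 (314): 306.8.
(b) r = 8 → value at rank 8 = 314.
|306.8 − 314| = 7.2.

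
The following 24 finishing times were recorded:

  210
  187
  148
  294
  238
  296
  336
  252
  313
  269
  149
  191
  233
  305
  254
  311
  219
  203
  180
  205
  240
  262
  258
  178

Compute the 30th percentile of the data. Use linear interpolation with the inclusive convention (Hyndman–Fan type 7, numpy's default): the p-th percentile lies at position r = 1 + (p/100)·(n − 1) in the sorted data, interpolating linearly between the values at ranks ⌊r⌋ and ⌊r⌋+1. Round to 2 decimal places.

204.80

Sorted: 148, 149, 178, 180, 187, 191, 203, 205, 210, 219, 233, 238, 240, 252, 254, 258, 262, 269, 294, 296, 305, 311, 313, 336.
n = 24.
r = 1 + (30/100)·(24 − 1) = 1 + 6.9 = 7.9.
Rank 7 is 203 and rank 8 is 205.
Interpolate: 203 + 0.9·(205 − 203) = 203 + 0.9·2 = 204.8.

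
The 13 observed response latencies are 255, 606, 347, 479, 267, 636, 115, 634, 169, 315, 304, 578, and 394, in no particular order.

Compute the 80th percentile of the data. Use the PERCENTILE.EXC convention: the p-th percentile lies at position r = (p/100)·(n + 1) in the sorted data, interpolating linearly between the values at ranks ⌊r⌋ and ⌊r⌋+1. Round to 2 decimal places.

Sorted: 115, 169, 255, 267, 304, 315, 347, 394, 479, 578, 606, 634, 636.
n = 13.
r = (80/100)·(13 + 1) = 11.2.
Rank 11 is 606 and rank 12 is 634.
Interpolate: 606 + 0.2·(634 − 606) = 606 + 0.2·28 = 611.6.

611.60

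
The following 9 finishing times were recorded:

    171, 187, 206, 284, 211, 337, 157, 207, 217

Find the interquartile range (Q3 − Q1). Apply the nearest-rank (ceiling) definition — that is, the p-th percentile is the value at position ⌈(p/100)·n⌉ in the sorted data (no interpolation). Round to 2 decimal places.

30.00

Sorted: 157, 171, 187, 206, 207, 211, 217, 284, 337.
n = 9.
P25: rank ⌈25/100·9⌉ = 3 → 187.
P75: rank ⌈75/100·9⌉ = 7 → 217.
Difference: 217 − 187 = 30.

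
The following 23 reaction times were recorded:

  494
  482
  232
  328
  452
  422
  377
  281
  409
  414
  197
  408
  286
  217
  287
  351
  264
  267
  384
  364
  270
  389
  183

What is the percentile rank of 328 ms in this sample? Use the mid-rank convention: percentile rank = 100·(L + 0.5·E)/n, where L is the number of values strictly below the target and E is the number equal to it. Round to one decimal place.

45.7

Sorted: 183, 197, 217, 232, 264, 267, 270, 281, 286, 287, 328, 351, 364, 377, 384, 389, 408, 409, 414, 422, 452, 482, 494.
Count below 328: L = 10; count equal: E = 1; n = 23.
Percentile rank = 100·(10 + 0.5·1)/23 = 100·10.5/23 = 45.65.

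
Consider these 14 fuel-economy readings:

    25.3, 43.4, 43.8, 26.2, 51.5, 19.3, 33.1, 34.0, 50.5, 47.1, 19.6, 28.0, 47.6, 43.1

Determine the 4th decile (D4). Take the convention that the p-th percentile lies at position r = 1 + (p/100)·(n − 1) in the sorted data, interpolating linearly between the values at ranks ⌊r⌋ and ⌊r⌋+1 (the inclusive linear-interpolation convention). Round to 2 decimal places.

33.28

Sorted: 19.3, 19.6, 25.3, 26.2, 28.0, 33.1, 34.0, 43.1, 43.4, 43.8, 47.1, 47.6, 50.5, 51.5.
n = 14.
r = 1 + (40/100)·(14 − 1) = 1 + 5.2 = 6.2.
Rank 6 is 33.1 and rank 7 is 34.0.
Interpolate: 33.1 + 0.2·(34.0 − 33.1) = 33.1 + 0.2·0.9 = 33.28.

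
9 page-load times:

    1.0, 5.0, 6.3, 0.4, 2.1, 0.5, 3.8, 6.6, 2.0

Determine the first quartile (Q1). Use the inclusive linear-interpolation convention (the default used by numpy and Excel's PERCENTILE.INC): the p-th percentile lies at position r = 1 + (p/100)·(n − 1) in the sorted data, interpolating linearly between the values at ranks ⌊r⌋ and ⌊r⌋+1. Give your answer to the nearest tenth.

1.0

Sorted: 0.4, 0.5, 1.0, 2.0, 2.1, 3.8, 5.0, 6.3, 6.6.
n = 9.
r = 1 + (25/100)·(9 − 1) = 1 + 2 = 3.
r is an integer, so P25 is the value at rank 3: 1.0.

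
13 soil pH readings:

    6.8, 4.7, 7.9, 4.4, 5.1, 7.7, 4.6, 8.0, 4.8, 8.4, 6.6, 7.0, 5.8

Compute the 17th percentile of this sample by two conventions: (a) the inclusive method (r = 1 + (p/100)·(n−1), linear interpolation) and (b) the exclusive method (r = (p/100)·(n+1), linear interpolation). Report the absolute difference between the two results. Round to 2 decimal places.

Sorted: 4.4, 4.6, 4.7, 4.8, 5.1, 5.8, 6.6, 6.8, 7.0, 7.7, 7.9, 8.0, 8.4.
n = 13.
(a) r = 3.04; between ranks 3 (4.7) and 4 (4.8): 4.704.
(b) r = 2.38; between ranks 2 (4.6) and 3 (4.7): 4.638.
|4.704 − 4.638| = 0.066.

0.07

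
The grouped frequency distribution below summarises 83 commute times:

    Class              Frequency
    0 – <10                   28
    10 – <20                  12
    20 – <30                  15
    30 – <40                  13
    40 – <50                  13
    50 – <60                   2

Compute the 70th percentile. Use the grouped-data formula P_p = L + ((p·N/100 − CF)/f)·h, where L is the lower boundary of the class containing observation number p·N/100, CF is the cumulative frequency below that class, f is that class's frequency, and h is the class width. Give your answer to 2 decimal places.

N = 83; target position k = 70/100 · 83 = 58.1.
Cumulative frequencies: 28, 40, 55, 68, 81, 83.
Observation 58.1 falls in the class 30 – <40.
L = 30, CF = 55, f = 13, h = 10.
P70 = 30 + ((58.1 − 55)/13)·10 = 30 + 2.38462 = 32.3846.

32.38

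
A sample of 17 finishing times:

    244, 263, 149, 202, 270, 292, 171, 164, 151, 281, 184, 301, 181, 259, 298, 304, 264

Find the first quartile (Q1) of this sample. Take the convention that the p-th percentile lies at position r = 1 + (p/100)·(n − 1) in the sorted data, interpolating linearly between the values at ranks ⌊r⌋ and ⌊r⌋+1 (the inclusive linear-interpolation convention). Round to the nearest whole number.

Sorted: 149, 151, 164, 171, 181, 184, 202, 244, 259, 263, 264, 270, 281, 292, 298, 301, 304.
n = 17.
r = 1 + (25/100)·(17 − 1) = 1 + 4 = 5.
r is an integer, so P25 is the value at rank 5: 181.

181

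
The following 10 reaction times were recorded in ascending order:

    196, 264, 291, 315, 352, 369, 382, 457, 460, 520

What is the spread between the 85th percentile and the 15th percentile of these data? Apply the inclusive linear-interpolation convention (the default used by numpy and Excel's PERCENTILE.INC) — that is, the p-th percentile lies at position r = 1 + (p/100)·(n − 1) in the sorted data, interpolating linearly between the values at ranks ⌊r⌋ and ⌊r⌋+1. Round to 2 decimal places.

n = 10.
P15: r = 2.35; ranks 2–3 are 264, 291; interpolating gives 273.45.
P85: r = 8.65; ranks 8–9 are 457, 460; interpolating gives 458.95.
Difference: 458.95 − 273.45 = 185.5.

185.50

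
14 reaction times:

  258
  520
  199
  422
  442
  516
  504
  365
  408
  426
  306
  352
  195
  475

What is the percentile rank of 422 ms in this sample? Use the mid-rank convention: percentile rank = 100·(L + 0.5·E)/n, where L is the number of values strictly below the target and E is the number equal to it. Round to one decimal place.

53.6

Sorted: 195, 199, 258, 306, 352, 365, 408, 422, 426, 442, 475, 504, 516, 520.
Count below 422: L = 7; count equal: E = 1; n = 14.
Percentile rank = 100·(7 + 0.5·1)/14 = 100·7.5/14 = 53.57.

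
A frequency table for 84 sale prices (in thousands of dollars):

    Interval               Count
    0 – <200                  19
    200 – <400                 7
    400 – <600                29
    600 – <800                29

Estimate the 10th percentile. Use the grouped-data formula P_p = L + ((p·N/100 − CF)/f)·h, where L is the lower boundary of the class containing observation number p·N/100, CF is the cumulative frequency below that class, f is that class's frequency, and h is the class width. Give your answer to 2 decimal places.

88.42

N = 84; target position k = 10/100 · 84 = 8.4.
Cumulative frequencies: 19, 26, 55, 84.
Observation 8.4 falls in the class 0 – <200.
L = 0, CF = 0, f = 19, h = 200.
P10 = 0 + ((8.4 − 0)/19)·200 = 0 + 88.4211 = 88.4211.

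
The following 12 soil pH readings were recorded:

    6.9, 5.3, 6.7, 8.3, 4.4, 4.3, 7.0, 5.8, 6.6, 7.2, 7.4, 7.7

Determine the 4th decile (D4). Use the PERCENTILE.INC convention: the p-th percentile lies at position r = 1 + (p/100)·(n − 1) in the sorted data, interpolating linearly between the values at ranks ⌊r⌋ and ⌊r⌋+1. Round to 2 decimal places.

6.64

Sorted: 4.3, 4.4, 5.3, 5.8, 6.6, 6.7, 6.9, 7.0, 7.2, 7.4, 7.7, 8.3.
n = 12.
r = 1 + (40/100)·(12 − 1) = 1 + 4.4 = 5.4.
Rank 5 is 6.6 and rank 6 is 6.7.
Interpolate: 6.6 + 0.4·(6.7 − 6.6) = 6.6 + 0.4·0.1 = 6.64.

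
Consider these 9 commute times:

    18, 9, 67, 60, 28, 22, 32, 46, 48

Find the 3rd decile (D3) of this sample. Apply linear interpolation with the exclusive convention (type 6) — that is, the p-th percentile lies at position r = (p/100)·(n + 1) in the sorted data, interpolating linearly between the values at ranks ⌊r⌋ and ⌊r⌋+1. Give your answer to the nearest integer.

Sorted: 9, 18, 22, 28, 32, 46, 48, 60, 67.
n = 9.
r = (30/100)·(9 + 1) = 3.
r is an integer, so P30 is the value at rank 3: 22.

22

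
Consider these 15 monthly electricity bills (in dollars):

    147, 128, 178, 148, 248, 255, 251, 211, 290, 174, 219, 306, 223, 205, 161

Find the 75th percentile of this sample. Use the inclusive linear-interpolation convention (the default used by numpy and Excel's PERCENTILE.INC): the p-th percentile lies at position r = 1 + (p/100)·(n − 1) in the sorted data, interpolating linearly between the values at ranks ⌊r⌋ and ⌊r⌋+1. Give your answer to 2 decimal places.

Sorted: 128, 147, 148, 161, 174, 178, 205, 211, 219, 223, 248, 251, 255, 290, 306.
n = 15.
r = 1 + (75/100)·(15 − 1) = 1 + 10.5 = 11.5.
Rank 11 is 248 and rank 12 is 251.
Interpolate: 248 + 0.5·(251 − 248) = 248 + 0.5·3 = 249.5.

249.50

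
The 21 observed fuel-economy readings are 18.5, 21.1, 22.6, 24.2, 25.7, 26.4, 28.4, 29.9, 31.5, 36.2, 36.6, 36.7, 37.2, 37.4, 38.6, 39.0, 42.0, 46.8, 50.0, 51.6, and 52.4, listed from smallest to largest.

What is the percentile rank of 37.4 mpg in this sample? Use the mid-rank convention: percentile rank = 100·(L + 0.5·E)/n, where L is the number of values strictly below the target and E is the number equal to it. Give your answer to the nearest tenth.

64.3

Count below 37.4: L = 13; count equal: E = 1; n = 21.
Percentile rank = 100·(13 + 0.5·1)/21 = 100·13.5/21 = 64.29.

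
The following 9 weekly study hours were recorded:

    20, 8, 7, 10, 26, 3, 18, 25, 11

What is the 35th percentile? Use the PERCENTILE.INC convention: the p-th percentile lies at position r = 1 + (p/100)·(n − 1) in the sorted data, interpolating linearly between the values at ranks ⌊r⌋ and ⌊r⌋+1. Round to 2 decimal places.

9.60

Sorted: 3, 7, 8, 10, 11, 18, 20, 25, 26.
n = 9.
r = 1 + (35/100)·(9 − 1) = 1 + 2.8 = 3.8.
Rank 3 is 8 and rank 4 is 10.
Interpolate: 8 + 0.8·(10 − 8) = 8 + 0.8·2 = 9.6.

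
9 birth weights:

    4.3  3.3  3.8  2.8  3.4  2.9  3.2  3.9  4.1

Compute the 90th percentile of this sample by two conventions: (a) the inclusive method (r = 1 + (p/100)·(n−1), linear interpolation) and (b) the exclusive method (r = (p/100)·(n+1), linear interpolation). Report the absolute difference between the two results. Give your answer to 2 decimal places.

Sorted: 2.8, 2.9, 3.2, 3.3, 3.4, 3.8, 3.9, 4.1, 4.3.
n = 9.
(a) r = 8.2; between ranks 8 (4.1) and 9 (4.3): 4.14.
(b) r = 9 → value at rank 9 = 4.3.
|4.14 − 4.3| = 0.16.

0.16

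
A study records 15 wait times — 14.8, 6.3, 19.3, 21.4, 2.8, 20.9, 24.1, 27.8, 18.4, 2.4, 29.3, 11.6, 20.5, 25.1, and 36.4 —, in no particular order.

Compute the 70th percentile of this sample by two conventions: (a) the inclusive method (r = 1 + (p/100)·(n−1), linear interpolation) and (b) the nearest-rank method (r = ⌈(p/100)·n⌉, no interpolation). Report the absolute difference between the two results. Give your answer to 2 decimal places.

0.54

Sorted: 2.4, 2.8, 6.3, 11.6, 14.8, 18.4, 19.3, 20.5, 20.9, 21.4, 24.1, 25.1, 27.8, 29.3, 36.4.
n = 15.
(a) r = 10.8; between ranks 10 (21.4) and 11 (24.1): 23.56.
(b) the nearest-rank method: rank 11 → 24.1.
|23.56 − 24.1| = 0.54.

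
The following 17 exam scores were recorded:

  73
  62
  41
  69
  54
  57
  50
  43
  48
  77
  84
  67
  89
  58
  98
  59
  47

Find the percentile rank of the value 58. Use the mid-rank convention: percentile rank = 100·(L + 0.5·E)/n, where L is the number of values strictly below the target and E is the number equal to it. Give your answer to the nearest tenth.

Sorted: 41, 43, 47, 48, 50, 54, 57, 58, 59, 62, 67, 69, 73, 77, 84, 89, 98.
Count below 58: L = 7; count equal: E = 1; n = 17.
Percentile rank = 100·(7 + 0.5·1)/17 = 100·7.5/17 = 44.12.

44.1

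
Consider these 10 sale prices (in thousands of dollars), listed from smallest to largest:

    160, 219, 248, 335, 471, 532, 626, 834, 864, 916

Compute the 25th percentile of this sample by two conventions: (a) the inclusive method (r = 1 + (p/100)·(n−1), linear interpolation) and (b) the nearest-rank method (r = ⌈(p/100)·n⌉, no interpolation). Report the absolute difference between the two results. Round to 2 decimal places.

n = 10.
(a) r = 3.25; between ranks 3 (248) and 4 (335): 269.75.
(b) the nearest-rank method: rank 3 → 248.
|269.75 − 248| = 21.75.

21.75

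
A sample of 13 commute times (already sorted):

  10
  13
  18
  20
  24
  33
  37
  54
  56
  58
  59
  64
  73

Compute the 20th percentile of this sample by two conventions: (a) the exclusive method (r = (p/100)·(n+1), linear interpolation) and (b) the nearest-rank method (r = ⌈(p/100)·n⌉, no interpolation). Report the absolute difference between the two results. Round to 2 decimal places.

n = 13.
(a) r = 2.8; between ranks 2 (13) and 3 (18): 17.
(b) the nearest-rank method: rank 3 → 18.
|17 − 18| = 1.

1.00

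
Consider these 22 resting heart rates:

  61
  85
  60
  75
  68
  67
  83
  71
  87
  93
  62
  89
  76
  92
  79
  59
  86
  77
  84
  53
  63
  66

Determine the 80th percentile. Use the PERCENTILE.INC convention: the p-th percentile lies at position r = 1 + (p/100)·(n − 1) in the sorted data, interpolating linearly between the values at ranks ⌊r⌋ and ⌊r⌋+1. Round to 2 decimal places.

85.80

Sorted: 53, 59, 60, 61, 62, 63, 66, 67, 68, 71, 75, 76, 77, 79, 83, 84, 85, 86, 87, 89, 92, 93.
n = 22.
r = 1 + (80/100)·(22 − 1) = 1 + 16.8 = 17.8.
Rank 17 is 85 and rank 18 is 86.
Interpolate: 85 + 0.8·(86 − 85) = 85 + 0.8·1 = 85.8.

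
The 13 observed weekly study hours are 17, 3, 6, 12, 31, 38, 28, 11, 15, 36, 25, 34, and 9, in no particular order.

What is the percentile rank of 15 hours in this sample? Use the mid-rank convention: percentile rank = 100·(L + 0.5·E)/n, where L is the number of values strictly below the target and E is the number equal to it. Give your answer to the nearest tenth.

42.3

Sorted: 3, 6, 9, 11, 12, 15, 17, 25, 28, 31, 34, 36, 38.
Count below 15: L = 5; count equal: E = 1; n = 13.
Percentile rank = 100·(5 + 0.5·1)/13 = 100·5.5/13 = 42.31.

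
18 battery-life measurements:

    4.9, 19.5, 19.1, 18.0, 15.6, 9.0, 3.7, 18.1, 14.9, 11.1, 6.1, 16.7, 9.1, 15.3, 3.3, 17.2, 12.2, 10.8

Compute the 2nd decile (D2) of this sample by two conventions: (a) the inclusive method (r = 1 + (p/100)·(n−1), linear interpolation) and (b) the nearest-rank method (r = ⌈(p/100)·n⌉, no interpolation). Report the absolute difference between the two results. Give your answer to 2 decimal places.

1.16

Sorted: 3.3, 3.7, 4.9, 6.1, 9.0, 9.1, 10.8, 11.1, 12.2, 14.9, 15.3, 15.6, 16.7, 17.2, 18.0, 18.1, 19.1, 19.5.
n = 18.
(a) r = 4.4; between ranks 4 (6.1) and 5 (9.0): 7.26.
(b) the nearest-rank method: rank 4 → 6.1.
|7.26 − 6.1| = 1.16.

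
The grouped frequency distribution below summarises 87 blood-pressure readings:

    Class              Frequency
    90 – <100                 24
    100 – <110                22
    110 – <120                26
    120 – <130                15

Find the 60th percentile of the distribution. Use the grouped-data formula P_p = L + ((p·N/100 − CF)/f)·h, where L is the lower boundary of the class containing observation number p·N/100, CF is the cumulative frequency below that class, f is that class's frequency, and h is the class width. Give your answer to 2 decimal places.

N = 87; target position k = 60/100 · 87 = 52.2.
Cumulative frequencies: 24, 46, 72, 87.
Observation 52.2 falls in the class 110 – <120.
L = 110, CF = 46, f = 26, h = 10.
P60 = 110 + ((52.2 − 46)/26)·10 = 110 + 2.38462 = 112.385.

112.38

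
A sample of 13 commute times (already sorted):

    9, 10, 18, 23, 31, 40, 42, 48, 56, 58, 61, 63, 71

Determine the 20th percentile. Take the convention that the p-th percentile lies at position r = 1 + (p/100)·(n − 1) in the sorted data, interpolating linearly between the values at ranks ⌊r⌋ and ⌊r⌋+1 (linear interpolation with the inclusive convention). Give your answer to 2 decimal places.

n = 13.
r = 1 + (20/100)·(13 − 1) = 1 + 2.4 = 3.4.
Rank 3 is 18 and rank 4 is 23.
Interpolate: 18 + 0.4·(23 − 18) = 18 + 0.4·5 = 20.

20.00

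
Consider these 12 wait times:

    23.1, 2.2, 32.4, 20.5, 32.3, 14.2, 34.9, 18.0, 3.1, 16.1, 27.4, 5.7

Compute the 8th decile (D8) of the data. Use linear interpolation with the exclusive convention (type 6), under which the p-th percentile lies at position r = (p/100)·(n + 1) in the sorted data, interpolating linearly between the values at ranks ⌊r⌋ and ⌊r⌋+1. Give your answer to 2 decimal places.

Sorted: 2.2, 3.1, 5.7, 14.2, 16.1, 18.0, 20.5, 23.1, 27.4, 32.3, 32.4, 34.9.
n = 12.
r = (80/100)·(12 + 1) = 10.4.
Rank 10 is 32.3 and rank 11 is 32.4.
Interpolate: 32.3 + 0.4·(32.4 − 32.3) = 32.3 + 0.4·0.1 = 32.34.

32.34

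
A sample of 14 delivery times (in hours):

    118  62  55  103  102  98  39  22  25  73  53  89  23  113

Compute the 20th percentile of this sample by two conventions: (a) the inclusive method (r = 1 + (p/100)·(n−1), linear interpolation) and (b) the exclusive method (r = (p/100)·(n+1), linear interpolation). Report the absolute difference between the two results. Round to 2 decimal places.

Sorted: 22, 23, 25, 39, 53, 55, 62, 73, 89, 98, 102, 103, 113, 118.
n = 14.
(a) r = 3.6; between ranks 3 (25) and 4 (39): 33.4.
(b) r = 3 → value at rank 3 = 25.
|33.4 − 25| = 8.4.

8.40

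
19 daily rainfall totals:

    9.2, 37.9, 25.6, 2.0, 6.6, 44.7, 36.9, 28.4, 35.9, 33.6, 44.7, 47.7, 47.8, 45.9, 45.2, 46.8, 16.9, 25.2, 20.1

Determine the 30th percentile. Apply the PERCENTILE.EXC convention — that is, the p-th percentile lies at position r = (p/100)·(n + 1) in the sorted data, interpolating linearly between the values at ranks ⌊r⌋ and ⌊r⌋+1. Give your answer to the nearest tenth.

25.2

Sorted: 2.0, 6.6, 9.2, 16.9, 20.1, 25.2, 25.6, 28.4, 33.6, 35.9, 36.9, 37.9, 44.7, 44.7, 45.2, 45.9, 46.8, 47.7, 47.8.
n = 19.
r = (30/100)·(19 + 1) = 6.
r is an integer, so P30 is the value at rank 6: 25.2.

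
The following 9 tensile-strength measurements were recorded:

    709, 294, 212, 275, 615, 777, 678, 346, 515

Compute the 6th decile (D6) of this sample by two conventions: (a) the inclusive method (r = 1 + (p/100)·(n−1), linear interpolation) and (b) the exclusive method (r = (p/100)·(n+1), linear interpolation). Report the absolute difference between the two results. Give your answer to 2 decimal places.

20.00

Sorted: 212, 275, 294, 346, 515, 615, 678, 709, 777.
n = 9.
(a) r = 5.8; between ranks 5 (515) and 6 (615): 595.
(b) r = 6 → value at rank 6 = 615.
|595 − 615| = 20.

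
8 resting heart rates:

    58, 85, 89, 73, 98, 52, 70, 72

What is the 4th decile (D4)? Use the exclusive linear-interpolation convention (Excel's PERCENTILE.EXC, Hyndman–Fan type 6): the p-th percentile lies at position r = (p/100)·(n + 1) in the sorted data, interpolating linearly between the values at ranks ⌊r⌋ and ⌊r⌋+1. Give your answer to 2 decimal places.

Sorted: 52, 58, 70, 72, 73, 85, 89, 98.
n = 8.
r = (40/100)·(8 + 1) = 3.6.
Rank 3 is 70 and rank 4 is 72.
Interpolate: 70 + 0.6·(72 − 70) = 70 + 0.6·2 = 71.2.

71.20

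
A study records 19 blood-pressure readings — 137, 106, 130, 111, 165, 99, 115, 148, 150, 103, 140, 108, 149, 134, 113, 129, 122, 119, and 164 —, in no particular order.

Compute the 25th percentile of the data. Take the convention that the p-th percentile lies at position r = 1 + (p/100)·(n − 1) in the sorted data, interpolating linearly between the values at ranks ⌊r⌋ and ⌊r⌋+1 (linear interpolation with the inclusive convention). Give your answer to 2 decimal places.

Sorted: 99, 103, 106, 108, 111, 113, 115, 119, 122, 129, 130, 134, 137, 140, 148, 149, 150, 164, 165.
n = 19.
r = 1 + (25/100)·(19 − 1) = 1 + 4.5 = 5.5.
Rank 5 is 111 and rank 6 is 113.
Interpolate: 111 + 0.5·(113 − 111) = 111 + 0.5·2 = 112.

112.00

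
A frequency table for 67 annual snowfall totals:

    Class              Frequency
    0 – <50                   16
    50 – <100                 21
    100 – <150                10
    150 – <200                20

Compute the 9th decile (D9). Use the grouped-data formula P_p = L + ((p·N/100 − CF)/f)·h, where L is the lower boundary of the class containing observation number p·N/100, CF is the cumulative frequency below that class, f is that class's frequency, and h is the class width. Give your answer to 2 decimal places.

N = 67; target position k = 90/100 · 67 = 60.3.
Cumulative frequencies: 16, 37, 47, 67.
Observation 60.3 falls in the class 150 – <200.
L = 150, CF = 47, f = 20, h = 50.
P90 = 150 + ((60.3 − 47)/20)·50 = 150 + 33.25 = 183.25.

183.25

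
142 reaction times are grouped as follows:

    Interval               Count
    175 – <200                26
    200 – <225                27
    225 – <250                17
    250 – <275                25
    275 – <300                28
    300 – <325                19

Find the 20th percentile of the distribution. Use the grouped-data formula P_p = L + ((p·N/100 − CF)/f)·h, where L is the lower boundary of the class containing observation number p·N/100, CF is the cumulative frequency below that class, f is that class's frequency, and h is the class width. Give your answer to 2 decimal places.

N = 142; target position k = 20/100 · 142 = 28.4.
Cumulative frequencies: 26, 53, 70, 95, 123, 142.
Observation 28.4 falls in the class 200 – <225.
L = 200, CF = 26, f = 27, h = 25.
P20 = 200 + ((28.4 − 26)/27)·25 = 200 + 2.22222 = 202.222.

202.22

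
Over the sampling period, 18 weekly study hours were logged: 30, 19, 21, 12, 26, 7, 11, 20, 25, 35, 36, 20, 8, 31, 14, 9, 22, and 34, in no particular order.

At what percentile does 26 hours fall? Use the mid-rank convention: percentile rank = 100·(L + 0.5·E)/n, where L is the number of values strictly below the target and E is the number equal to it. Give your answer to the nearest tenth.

69.4

Sorted: 7, 8, 9, 11, 12, 14, 19, 20, 20, 21, 22, 25, 26, 30, 31, 34, 35, 36.
Count below 26: L = 12; count equal: E = 1; n = 18.
Percentile rank = 100·(12 + 0.5·1)/18 = 100·12.5/18 = 69.44.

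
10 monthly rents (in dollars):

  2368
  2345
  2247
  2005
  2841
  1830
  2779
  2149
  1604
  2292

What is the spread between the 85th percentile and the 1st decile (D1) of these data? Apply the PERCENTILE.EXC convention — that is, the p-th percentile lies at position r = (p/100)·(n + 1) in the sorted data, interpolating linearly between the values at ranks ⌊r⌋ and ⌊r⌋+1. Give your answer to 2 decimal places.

Sorted: 1604, 1830, 2005, 2149, 2247, 2292, 2345, 2368, 2779, 2841.
n = 10.
P10: r = 1.1; ranks 1–2 are 1604, 1830; interpolating gives 1626.6.
P85: r = 9.35; ranks 9–10 are 2779, 2841; interpolating gives 2800.7.
Difference: 2800.7 − 1626.6 = 1174.1.

1174.10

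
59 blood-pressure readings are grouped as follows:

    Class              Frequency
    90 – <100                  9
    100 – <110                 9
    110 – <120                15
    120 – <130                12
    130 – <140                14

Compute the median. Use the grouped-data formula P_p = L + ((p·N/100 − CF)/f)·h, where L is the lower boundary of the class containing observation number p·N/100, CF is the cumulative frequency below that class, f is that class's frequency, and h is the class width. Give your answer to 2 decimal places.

N = 59; target position k = 50/100 · 59 = 29.5.
Cumulative frequencies: 9, 18, 33, 45, 59.
Observation 29.5 falls in the class 110 – <120.
L = 110, CF = 18, f = 15, h = 10.
P50 = 110 + ((29.5 − 18)/15)·10 = 110 + 7.66667 = 117.667.

117.67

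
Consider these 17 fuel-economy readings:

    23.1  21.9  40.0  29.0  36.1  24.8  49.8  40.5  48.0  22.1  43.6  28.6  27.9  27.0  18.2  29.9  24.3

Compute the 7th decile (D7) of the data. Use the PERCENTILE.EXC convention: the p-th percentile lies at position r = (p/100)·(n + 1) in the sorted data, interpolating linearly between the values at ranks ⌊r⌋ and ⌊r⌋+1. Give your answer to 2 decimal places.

Sorted: 18.2, 21.9, 22.1, 23.1, 24.3, 24.8, 27.0, 27.9, 28.6, 29.0, 29.9, 36.1, 40.0, 40.5, 43.6, 48.0, 49.8.
n = 17.
r = (70/100)·(17 + 1) = 12.6.
Rank 12 is 36.1 and rank 13 is 40.0.
Interpolate: 36.1 + 0.6·(40.0 − 36.1) = 36.1 + 0.6·3.9 = 38.44.

38.44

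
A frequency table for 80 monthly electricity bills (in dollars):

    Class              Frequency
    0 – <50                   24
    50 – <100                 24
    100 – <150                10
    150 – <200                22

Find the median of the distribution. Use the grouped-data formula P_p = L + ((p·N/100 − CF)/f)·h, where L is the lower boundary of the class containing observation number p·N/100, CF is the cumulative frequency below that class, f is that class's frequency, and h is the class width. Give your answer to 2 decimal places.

N = 80; target position k = 50/100 · 80 = 40.
Cumulative frequencies: 24, 48, 58, 80.
Observation 40 falls in the class 50 – <100.
L = 50, CF = 24, f = 24, h = 50.
P50 = 50 + ((40 − 24)/24)·50 = 50 + 33.3333 = 83.3333.

83.33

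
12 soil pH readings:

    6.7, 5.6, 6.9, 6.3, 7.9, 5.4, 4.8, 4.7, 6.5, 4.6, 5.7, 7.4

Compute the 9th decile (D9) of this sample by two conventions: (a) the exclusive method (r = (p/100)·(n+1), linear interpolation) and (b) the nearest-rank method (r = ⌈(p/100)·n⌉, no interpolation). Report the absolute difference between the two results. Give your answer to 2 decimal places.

0.35

Sorted: 4.6, 4.7, 4.8, 5.4, 5.6, 5.7, 6.3, 6.5, 6.7, 6.9, 7.4, 7.9.
n = 12.
(a) r = 11.7; between ranks 11 (7.4) and 12 (7.9): 7.75.
(b) the nearest-rank method: rank 11 → 7.4.
|7.75 − 7.4| = 0.35.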